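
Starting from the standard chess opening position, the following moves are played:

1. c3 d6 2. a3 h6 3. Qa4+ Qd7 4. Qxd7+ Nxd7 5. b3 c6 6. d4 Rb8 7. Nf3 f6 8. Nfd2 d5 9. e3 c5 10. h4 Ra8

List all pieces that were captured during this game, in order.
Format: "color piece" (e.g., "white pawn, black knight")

Tracking captures:
  Qxd7+: captured black queen
  Nxd7: captured white queen

black queen, white queen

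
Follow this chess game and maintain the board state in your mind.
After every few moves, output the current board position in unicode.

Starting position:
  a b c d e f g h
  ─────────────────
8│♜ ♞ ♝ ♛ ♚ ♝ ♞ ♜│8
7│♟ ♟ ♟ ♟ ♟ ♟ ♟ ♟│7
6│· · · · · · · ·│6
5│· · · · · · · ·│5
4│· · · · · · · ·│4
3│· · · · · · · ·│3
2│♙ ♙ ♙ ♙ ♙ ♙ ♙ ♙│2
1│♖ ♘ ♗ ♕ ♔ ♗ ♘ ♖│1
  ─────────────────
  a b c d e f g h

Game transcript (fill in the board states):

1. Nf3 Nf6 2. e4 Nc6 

  a b c d e f g h
  ─────────────────
8│♜ · ♝ ♛ ♚ ♝ · ♜│8
7│♟ ♟ ♟ ♟ ♟ ♟ ♟ ♟│7
6│· · ♞ · · ♞ · ·│6
5│· · · · · · · ·│5
4│· · · · ♙ · · ·│4
3│· · · · · ♘ · ·│3
2│♙ ♙ ♙ ♙ · ♙ ♙ ♙│2
1│♖ ♘ ♗ ♕ ♔ ♗ · ♖│1
  ─────────────────
  a b c d e f g h

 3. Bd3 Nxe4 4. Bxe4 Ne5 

  a b c d e f g h
  ─────────────────
8│♜ · ♝ ♛ ♚ ♝ · ♜│8
7│♟ ♟ ♟ ♟ ♟ ♟ ♟ ♟│7
6│· · · · · · · ·│6
5│· · · · ♞ · · ·│5
4│· · · · ♗ · · ·│4
3│· · · · · ♘ · ·│3
2│♙ ♙ ♙ ♙ · ♙ ♙ ♙│2
1│♖ ♘ ♗ ♕ ♔ · · ♖│1
  ─────────────────
  a b c d e f g h

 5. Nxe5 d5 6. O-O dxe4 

  a b c d e f g h
  ─────────────────
8│♜ · ♝ ♛ ♚ ♝ · ♜│8
7│♟ ♟ ♟ · ♟ ♟ ♟ ♟│7
6│· · · · · · · ·│6
5│· · · · ♘ · · ·│5
4│· · · · ♟ · · ·│4
3│· · · · · · · ·│3
2│♙ ♙ ♙ ♙ · ♙ ♙ ♙│2
1│♖ ♘ ♗ ♕ · ♖ ♔ ·│1
  ─────────────────
  a b c d e f g h

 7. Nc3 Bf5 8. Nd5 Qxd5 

  a b c d e f g h
  ─────────────────
8│♜ · · · ♚ ♝ · ♜│8
7│♟ ♟ ♟ · ♟ ♟ ♟ ♟│7
6│· · · · · · · ·│6
5│· · · ♛ ♘ ♝ · ·│5
4│· · · · ♟ · · ·│4
3│· · · · · · · ·│3
2│♙ ♙ ♙ ♙ · ♙ ♙ ♙│2
1│♖ · ♗ ♕ · ♖ ♔ ·│1
  ─────────────────
  a b c d e f g h

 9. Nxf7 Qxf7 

  a b c d e f g h
  ─────────────────
8│♜ · · · ♚ ♝ · ♜│8
7│♟ ♟ ♟ · ♟ ♛ ♟ ♟│7
6│· · · · · · · ·│6
5│· · · · · ♝ · ·│5
4│· · · · ♟ · · ·│4
3│· · · · · · · ·│3
2│♙ ♙ ♙ ♙ · ♙ ♙ ♙│2
1│♖ · ♗ ♕ · ♖ ♔ ·│1
  ─────────────────
  a b c d e f g h


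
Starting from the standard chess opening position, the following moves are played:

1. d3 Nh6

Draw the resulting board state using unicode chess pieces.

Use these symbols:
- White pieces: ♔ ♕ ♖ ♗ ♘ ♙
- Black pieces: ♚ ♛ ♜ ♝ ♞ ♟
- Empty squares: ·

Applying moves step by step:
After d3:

♜ ♞ ♝ ♛ ♚ ♝ ♞ ♜
♟ ♟ ♟ ♟ ♟ ♟ ♟ ♟
· · · · · · · ·
· · · · · · · ·
· · · · · · · ·
· · · ♙ · · · ·
♙ ♙ ♙ · ♙ ♙ ♙ ♙
♖ ♘ ♗ ♕ ♔ ♗ ♘ ♖


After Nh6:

♜ ♞ ♝ ♛ ♚ ♝ · ♜
♟ ♟ ♟ ♟ ♟ ♟ ♟ ♟
· · · · · · · ♞
· · · · · · · ·
· · · · · · · ·
· · · ♙ · · · ·
♙ ♙ ♙ · ♙ ♙ ♙ ♙
♖ ♘ ♗ ♕ ♔ ♗ ♘ ♖



  a b c d e f g h
  ─────────────────
8│♜ ♞ ♝ ♛ ♚ ♝ · ♜│8
7│♟ ♟ ♟ ♟ ♟ ♟ ♟ ♟│7
6│· · · · · · · ♞│6
5│· · · · · · · ·│5
4│· · · · · · · ·│4
3│· · · ♙ · · · ·│3
2│♙ ♙ ♙ · ♙ ♙ ♙ ♙│2
1│♖ ♘ ♗ ♕ ♔ ♗ ♘ ♖│1
  ─────────────────
  a b c d e f g h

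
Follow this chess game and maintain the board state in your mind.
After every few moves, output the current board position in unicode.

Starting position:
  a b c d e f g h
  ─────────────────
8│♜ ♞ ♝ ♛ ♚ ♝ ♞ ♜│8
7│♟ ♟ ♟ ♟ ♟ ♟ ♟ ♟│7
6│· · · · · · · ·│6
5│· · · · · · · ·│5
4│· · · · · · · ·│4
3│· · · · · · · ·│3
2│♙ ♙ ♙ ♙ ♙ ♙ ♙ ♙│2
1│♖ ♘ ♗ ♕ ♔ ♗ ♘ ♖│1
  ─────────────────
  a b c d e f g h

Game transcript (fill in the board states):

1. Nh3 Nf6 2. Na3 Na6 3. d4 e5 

  a b c d e f g h
  ─────────────────
8│♜ · ♝ ♛ ♚ ♝ · ♜│8
7│♟ ♟ ♟ ♟ · ♟ ♟ ♟│7
6│♞ · · · · ♞ · ·│6
5│· · · · ♟ · · ·│5
4│· · · ♙ · · · ·│4
3│♘ · · · · · · ♘│3
2│♙ ♙ ♙ · ♙ ♙ ♙ ♙│2
1│♖ · ♗ ♕ ♔ ♗ · ♖│1
  ─────────────────
  a b c d e f g h

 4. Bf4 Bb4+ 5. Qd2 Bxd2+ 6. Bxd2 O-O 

  a b c d e f g h
  ─────────────────
8│♜ · ♝ ♛ · ♜ ♚ ·│8
7│♟ ♟ ♟ ♟ · ♟ ♟ ♟│7
6│♞ · · · · ♞ · ·│6
5│· · · · ♟ · · ·│5
4│· · · ♙ · · · ·│4
3│♘ · · · · · · ♘│3
2│♙ ♙ ♙ ♗ ♙ ♙ ♙ ♙│2
1│♖ · · · ♔ ♗ · ♖│1
  ─────────────────
  a b c d e f g h

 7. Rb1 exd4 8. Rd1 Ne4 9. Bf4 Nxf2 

  a b c d e f g h
  ─────────────────
8│♜ · ♝ ♛ · ♜ ♚ ·│8
7│♟ ♟ ♟ ♟ · ♟ ♟ ♟│7
6│♞ · · · · · · ·│6
5│· · · · · · · ·│5
4│· · · ♟ · ♗ · ·│4
3│♘ · · · · · · ♘│3
2│♙ ♙ ♙ · ♙ ♞ ♙ ♙│2
1│· · · ♖ ♔ ♗ · ♖│1
  ─────────────────
  a b c d e f g h

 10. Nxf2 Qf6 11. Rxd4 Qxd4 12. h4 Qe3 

  a b c d e f g h
  ─────────────────
8│♜ · ♝ · · ♜ ♚ ·│8
7│♟ ♟ ♟ ♟ · ♟ ♟ ♟│7
6│♞ · · · · · · ·│6
5│· · · · · · · ·│5
4│· · · · · ♗ · ♙│4
3│♘ · · · ♛ · · ·│3
2│♙ ♙ ♙ · ♙ ♘ ♙ ·│2
1│· · · · ♔ ♗ · ♖│1
  ─────────────────
  a b c d e f g h

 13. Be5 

  a b c d e f g h
  ─────────────────
8│♜ · ♝ · · ♜ ♚ ·│8
7│♟ ♟ ♟ ♟ · ♟ ♟ ♟│7
6│♞ · · · · · · ·│6
5│· · · · ♗ · · ·│5
4│· · · · · · · ♙│4
3│♘ · · · ♛ · · ·│3
2│♙ ♙ ♙ · ♙ ♘ ♙ ·│2
1│· · · · ♔ ♗ · ♖│1
  ─────────────────
  a b c d e f g h


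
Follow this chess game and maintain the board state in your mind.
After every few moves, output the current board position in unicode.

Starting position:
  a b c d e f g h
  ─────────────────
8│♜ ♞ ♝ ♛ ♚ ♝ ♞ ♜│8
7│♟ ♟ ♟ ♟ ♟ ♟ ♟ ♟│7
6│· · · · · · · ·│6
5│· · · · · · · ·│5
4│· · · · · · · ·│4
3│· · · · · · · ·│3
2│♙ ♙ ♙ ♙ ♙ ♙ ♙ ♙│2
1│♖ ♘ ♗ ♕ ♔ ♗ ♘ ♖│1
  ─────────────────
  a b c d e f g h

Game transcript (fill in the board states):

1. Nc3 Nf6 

  a b c d e f g h
  ─────────────────
8│♜ ♞ ♝ ♛ ♚ ♝ · ♜│8
7│♟ ♟ ♟ ♟ ♟ ♟ ♟ ♟│7
6│· · · · · ♞ · ·│6
5│· · · · · · · ·│5
4│· · · · · · · ·│4
3│· · ♘ · · · · ·│3
2│♙ ♙ ♙ ♙ ♙ ♙ ♙ ♙│2
1│♖ · ♗ ♕ ♔ ♗ ♘ ♖│1
  ─────────────────
  a b c d e f g h

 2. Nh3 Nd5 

  a b c d e f g h
  ─────────────────
8│♜ ♞ ♝ ♛ ♚ ♝ · ♜│8
7│♟ ♟ ♟ ♟ ♟ ♟ ♟ ♟│7
6│· · · · · · · ·│6
5│· · · ♞ · · · ·│5
4│· · · · · · · ·│4
3│· · ♘ · · · · ♘│3
2│♙ ♙ ♙ ♙ ♙ ♙ ♙ ♙│2
1│♖ · ♗ ♕ ♔ ♗ · ♖│1
  ─────────────────
  a b c d e f g h

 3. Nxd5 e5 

  a b c d e f g h
  ─────────────────
8│♜ ♞ ♝ ♛ ♚ ♝ · ♜│8
7│♟ ♟ ♟ ♟ · ♟ ♟ ♟│7
6│· · · · · · · ·│6
5│· · · ♘ ♟ · · ·│5
4│· · · · · · · ·│4
3│· · · · · · · ♘│3
2│♙ ♙ ♙ ♙ ♙ ♙ ♙ ♙│2
1│♖ · ♗ ♕ ♔ ♗ · ♖│1
  ─────────────────
  a b c d e f g h

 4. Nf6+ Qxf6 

  a b c d e f g h
  ─────────────────
8│♜ ♞ ♝ · ♚ ♝ · ♜│8
7│♟ ♟ ♟ ♟ · ♟ ♟ ♟│7
6│· · · · · ♛ · ·│6
5│· · · · ♟ · · ·│5
4│· · · · · · · ·│4
3│· · · · · · · ♘│3
2│♙ ♙ ♙ ♙ ♙ ♙ ♙ ♙│2
1│♖ · ♗ ♕ ♔ ♗ · ♖│1
  ─────────────────
  a b c d e f g h

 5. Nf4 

  a b c d e f g h
  ─────────────────
8│♜ ♞ ♝ · ♚ ♝ · ♜│8
7│♟ ♟ ♟ ♟ · ♟ ♟ ♟│7
6│· · · · · ♛ · ·│6
5│· · · · ♟ · · ·│5
4│· · · · · ♘ · ·│4
3│· · · · · · · ·│3
2│♙ ♙ ♙ ♙ ♙ ♙ ♙ ♙│2
1│♖ · ♗ ♕ ♔ ♗ · ♖│1
  ─────────────────
  a b c d e f g h


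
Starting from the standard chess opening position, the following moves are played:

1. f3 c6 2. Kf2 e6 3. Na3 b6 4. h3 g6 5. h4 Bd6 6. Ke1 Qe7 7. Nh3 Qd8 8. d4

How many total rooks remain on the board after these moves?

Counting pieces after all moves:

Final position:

  a b c d e f g h
  ─────────────────
8│♜ ♞ ♝ ♛ ♚ · ♞ ♜│8
7│♟ · · ♟ · ♟ · ♟│7
6│· ♟ ♟ ♝ ♟ · ♟ ·│6
5│· · · · · · · ·│5
4│· · · ♙ · · · ♙│4
3│♘ · · · · ♙ · ♘│3
2│♙ ♙ ♙ · ♙ · ♙ ·│2
1│♖ · ♗ ♕ ♔ ♗ · ♖│1
  ─────────────────
  a b c d e f g h


4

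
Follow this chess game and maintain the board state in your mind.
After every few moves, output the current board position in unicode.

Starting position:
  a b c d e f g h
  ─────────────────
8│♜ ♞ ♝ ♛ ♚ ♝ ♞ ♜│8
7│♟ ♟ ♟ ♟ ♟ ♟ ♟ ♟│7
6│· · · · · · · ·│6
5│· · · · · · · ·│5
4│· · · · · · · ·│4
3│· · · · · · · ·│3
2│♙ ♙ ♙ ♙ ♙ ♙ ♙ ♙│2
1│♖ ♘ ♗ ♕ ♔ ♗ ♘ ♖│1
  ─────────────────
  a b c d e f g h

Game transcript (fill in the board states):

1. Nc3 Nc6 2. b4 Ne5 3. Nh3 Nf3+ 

  a b c d e f g h
  ─────────────────
8│♜ · ♝ ♛ ♚ ♝ ♞ ♜│8
7│♟ ♟ ♟ ♟ ♟ ♟ ♟ ♟│7
6│· · · · · · · ·│6
5│· · · · · · · ·│5
4│· ♙ · · · · · ·│4
3│· · ♘ · · ♞ · ♘│3
2│♙ · ♙ ♙ ♙ ♙ ♙ ♙│2
1│♖ · ♗ ♕ ♔ ♗ · ♖│1
  ─────────────────
  a b c d e f g h

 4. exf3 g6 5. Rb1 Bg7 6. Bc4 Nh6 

  a b c d e f g h
  ─────────────────
8│♜ · ♝ ♛ ♚ · · ♜│8
7│♟ ♟ ♟ ♟ ♟ ♟ ♝ ♟│7
6│· · · · · · ♟ ♞│6
5│· · · · · · · ·│5
4│· ♙ ♗ · · · · ·│4
3│· · ♘ · · ♙ · ♘│3
2│♙ · ♙ ♙ · ♙ ♙ ♙│2
1│· ♖ ♗ ♕ ♔ · · ♖│1
  ─────────────────
  a b c d e f g h

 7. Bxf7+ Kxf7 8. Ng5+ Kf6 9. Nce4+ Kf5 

  a b c d e f g h
  ─────────────────
8│♜ · ♝ ♛ · · · ♜│8
7│♟ ♟ ♟ ♟ ♟ · ♝ ♟│7
6│· · · · · · ♟ ♞│6
5│· · · · · ♚ ♘ ·│5
4│· ♙ · · ♘ · · ·│4
3│· · · · · ♙ · ·│3
2│♙ · ♙ ♙ · ♙ ♙ ♙│2
1│· ♖ ♗ ♕ ♔ · · ♖│1
  ─────────────────
  a b c d e f g h

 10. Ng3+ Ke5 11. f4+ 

  a b c d e f g h
  ─────────────────
8│♜ · ♝ ♛ · · · ♜│8
7│♟ ♟ ♟ ♟ ♟ · ♝ ♟│7
6│· · · · · · ♟ ♞│6
5│· · · · ♚ · ♘ ·│5
4│· ♙ · · · ♙ · ·│4
3│· · · · · · ♘ ·│3
2│♙ · ♙ ♙ · ♙ ♙ ♙│2
1│· ♖ ♗ ♕ ♔ · · ♖│1
  ─────────────────
  a b c d e f g h


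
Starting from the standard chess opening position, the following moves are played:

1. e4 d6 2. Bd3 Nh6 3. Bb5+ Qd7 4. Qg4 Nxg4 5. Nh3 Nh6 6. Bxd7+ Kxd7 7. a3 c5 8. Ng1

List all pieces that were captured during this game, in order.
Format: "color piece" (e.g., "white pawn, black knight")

Tracking captures:
  Nxg4: captured white queen
  Bxd7+: captured black queen
  Kxd7: captured white bishop

white queen, black queen, white bishop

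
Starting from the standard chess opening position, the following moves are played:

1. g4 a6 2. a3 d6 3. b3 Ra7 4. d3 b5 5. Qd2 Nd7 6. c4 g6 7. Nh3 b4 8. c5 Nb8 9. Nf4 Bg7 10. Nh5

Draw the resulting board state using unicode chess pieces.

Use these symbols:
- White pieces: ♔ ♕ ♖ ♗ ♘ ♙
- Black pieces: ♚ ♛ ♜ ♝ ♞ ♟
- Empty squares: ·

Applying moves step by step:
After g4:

♜ ♞ ♝ ♛ ♚ ♝ ♞ ♜
♟ ♟ ♟ ♟ ♟ ♟ ♟ ♟
· · · · · · · ·
· · · · · · · ·
· · · · · · ♙ ·
· · · · · · · ·
♙ ♙ ♙ ♙ ♙ ♙ · ♙
♖ ♘ ♗ ♕ ♔ ♗ ♘ ♖


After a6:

♜ ♞ ♝ ♛ ♚ ♝ ♞ ♜
· ♟ ♟ ♟ ♟ ♟ ♟ ♟
♟ · · · · · · ·
· · · · · · · ·
· · · · · · ♙ ·
· · · · · · · ·
♙ ♙ ♙ ♙ ♙ ♙ · ♙
♖ ♘ ♗ ♕ ♔ ♗ ♘ ♖


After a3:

♜ ♞ ♝ ♛ ♚ ♝ ♞ ♜
· ♟ ♟ ♟ ♟ ♟ ♟ ♟
♟ · · · · · · ·
· · · · · · · ·
· · · · · · ♙ ·
♙ · · · · · · ·
· ♙ ♙ ♙ ♙ ♙ · ♙
♖ ♘ ♗ ♕ ♔ ♗ ♘ ♖


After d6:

♜ ♞ ♝ ♛ ♚ ♝ ♞ ♜
· ♟ ♟ · ♟ ♟ ♟ ♟
♟ · · ♟ · · · ·
· · · · · · · ·
· · · · · · ♙ ·
♙ · · · · · · ·
· ♙ ♙ ♙ ♙ ♙ · ♙
♖ ♘ ♗ ♕ ♔ ♗ ♘ ♖


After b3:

♜ ♞ ♝ ♛ ♚ ♝ ♞ ♜
· ♟ ♟ · ♟ ♟ ♟ ♟
♟ · · ♟ · · · ·
· · · · · · · ·
· · · · · · ♙ ·
♙ ♙ · · · · · ·
· · ♙ ♙ ♙ ♙ · ♙
♖ ♘ ♗ ♕ ♔ ♗ ♘ ♖


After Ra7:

· ♞ ♝ ♛ ♚ ♝ ♞ ♜
♜ ♟ ♟ · ♟ ♟ ♟ ♟
♟ · · ♟ · · · ·
· · · · · · · ·
· · · · · · ♙ ·
♙ ♙ · · · · · ·
· · ♙ ♙ ♙ ♙ · ♙
♖ ♘ ♗ ♕ ♔ ♗ ♘ ♖


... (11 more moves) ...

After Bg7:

· ♞ ♝ ♛ ♚ · ♞ ♜
♜ · ♟ · ♟ ♟ ♝ ♟
♟ · · ♟ · · ♟ ·
· · ♙ · · · · ·
· ♟ · · · ♘ ♙ ·
♙ ♙ · ♙ · · · ·
· · · ♕ ♙ ♙ · ♙
♖ ♘ ♗ · ♔ ♗ · ♖


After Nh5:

· ♞ ♝ ♛ ♚ · ♞ ♜
♜ · ♟ · ♟ ♟ ♝ ♟
♟ · · ♟ · · ♟ ·
· · ♙ · · · · ♘
· ♟ · · · · ♙ ·
♙ ♙ · ♙ · · · ·
· · · ♕ ♙ ♙ · ♙
♖ ♘ ♗ · ♔ ♗ · ♖



  a b c d e f g h
  ─────────────────
8│· ♞ ♝ ♛ ♚ · ♞ ♜│8
7│♜ · ♟ · ♟ ♟ ♝ ♟│7
6│♟ · · ♟ · · ♟ ·│6
5│· · ♙ · · · · ♘│5
4│· ♟ · · · · ♙ ·│4
3│♙ ♙ · ♙ · · · ·│3
2│· · · ♕ ♙ ♙ · ♙│2
1│♖ ♘ ♗ · ♔ ♗ · ♖│1
  ─────────────────
  a b c d e f g h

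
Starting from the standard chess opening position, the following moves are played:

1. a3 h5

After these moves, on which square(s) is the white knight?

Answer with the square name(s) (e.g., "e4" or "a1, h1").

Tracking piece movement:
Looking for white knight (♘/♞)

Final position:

  a b c d e f g h
  ─────────────────
8│♜ ♞ ♝ ♛ ♚ ♝ ♞ ♜│8
7│♟ ♟ ♟ ♟ ♟ ♟ ♟ ·│7
6│· · · · · · · ·│6
5│· · · · · · · ♟│5
4│· · · · · · · ·│4
3│♙ · · · · · · ·│3
2│· ♙ ♙ ♙ ♙ ♙ ♙ ♙│2
1│♖ ♘ ♗ ♕ ♔ ♗ ♘ ♖│1
  ─────────────────
  a b c d e f g h


b1, g1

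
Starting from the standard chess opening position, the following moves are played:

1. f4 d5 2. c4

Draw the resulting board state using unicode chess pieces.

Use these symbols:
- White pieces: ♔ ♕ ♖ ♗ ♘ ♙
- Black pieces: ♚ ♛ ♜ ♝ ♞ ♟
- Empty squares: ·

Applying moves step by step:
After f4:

♜ ♞ ♝ ♛ ♚ ♝ ♞ ♜
♟ ♟ ♟ ♟ ♟ ♟ ♟ ♟
· · · · · · · ·
· · · · · · · ·
· · · · · ♙ · ·
· · · · · · · ·
♙ ♙ ♙ ♙ ♙ · ♙ ♙
♖ ♘ ♗ ♕ ♔ ♗ ♘ ♖


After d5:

♜ ♞ ♝ ♛ ♚ ♝ ♞ ♜
♟ ♟ ♟ · ♟ ♟ ♟ ♟
· · · · · · · ·
· · · ♟ · · · ·
· · · · · ♙ · ·
· · · · · · · ·
♙ ♙ ♙ ♙ ♙ · ♙ ♙
♖ ♘ ♗ ♕ ♔ ♗ ♘ ♖


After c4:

♜ ♞ ♝ ♛ ♚ ♝ ♞ ♜
♟ ♟ ♟ · ♟ ♟ ♟ ♟
· · · · · · · ·
· · · ♟ · · · ·
· · ♙ · · ♙ · ·
· · · · · · · ·
♙ ♙ · ♙ ♙ · ♙ ♙
♖ ♘ ♗ ♕ ♔ ♗ ♘ ♖



  a b c d e f g h
  ─────────────────
8│♜ ♞ ♝ ♛ ♚ ♝ ♞ ♜│8
7│♟ ♟ ♟ · ♟ ♟ ♟ ♟│7
6│· · · · · · · ·│6
5│· · · ♟ · · · ·│5
4│· · ♙ · · ♙ · ·│4
3│· · · · · · · ·│3
2│♙ ♙ · ♙ ♙ · ♙ ♙│2
1│♖ ♘ ♗ ♕ ♔ ♗ ♘ ♖│1
  ─────────────────
  a b c d e f g h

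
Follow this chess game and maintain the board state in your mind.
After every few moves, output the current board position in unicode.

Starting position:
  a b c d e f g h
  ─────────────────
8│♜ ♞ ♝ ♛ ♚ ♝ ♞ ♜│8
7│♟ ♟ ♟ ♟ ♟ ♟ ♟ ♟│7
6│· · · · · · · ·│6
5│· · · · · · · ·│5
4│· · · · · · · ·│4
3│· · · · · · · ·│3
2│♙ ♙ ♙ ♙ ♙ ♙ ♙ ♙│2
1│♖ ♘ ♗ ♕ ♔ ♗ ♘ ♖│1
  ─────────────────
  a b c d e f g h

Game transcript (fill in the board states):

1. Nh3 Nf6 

  a b c d e f g h
  ─────────────────
8│♜ ♞ ♝ ♛ ♚ ♝ · ♜│8
7│♟ ♟ ♟ ♟ ♟ ♟ ♟ ♟│7
6│· · · · · ♞ · ·│6
5│· · · · · · · ·│5
4│· · · · · · · ·│4
3│· · · · · · · ♘│3
2│♙ ♙ ♙ ♙ ♙ ♙ ♙ ♙│2
1│♖ ♘ ♗ ♕ ♔ ♗ · ♖│1
  ─────────────────
  a b c d e f g h

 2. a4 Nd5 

  a b c d e f g h
  ─────────────────
8│♜ ♞ ♝ ♛ ♚ ♝ · ♜│8
7│♟ ♟ ♟ ♟ ♟ ♟ ♟ ♟│7
6│· · · · · · · ·│6
5│· · · ♞ · · · ·│5
4│♙ · · · · · · ·│4
3│· · · · · · · ♘│3
2│· ♙ ♙ ♙ ♙ ♙ ♙ ♙│2
1│♖ ♘ ♗ ♕ ♔ ♗ · ♖│1
  ─────────────────
  a b c d e f g h

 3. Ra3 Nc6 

  a b c d e f g h
  ─────────────────
8│♜ · ♝ ♛ ♚ ♝ · ♜│8
7│♟ ♟ ♟ ♟ ♟ ♟ ♟ ♟│7
6│· · ♞ · · · · ·│6
5│· · · ♞ · · · ·│5
4│♙ · · · · · · ·│4
3│♖ · · · · · · ♘│3
2│· ♙ ♙ ♙ ♙ ♙ ♙ ♙│2
1│· ♘ ♗ ♕ ♔ ♗ · ♖│1
  ─────────────────
  a b c d e f g h



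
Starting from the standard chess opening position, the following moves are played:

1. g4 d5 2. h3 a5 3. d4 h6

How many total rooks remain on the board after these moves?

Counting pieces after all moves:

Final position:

  a b c d e f g h
  ─────────────────
8│♜ ♞ ♝ ♛ ♚ ♝ ♞ ♜│8
7│· ♟ ♟ · ♟ ♟ ♟ ·│7
6│· · · · · · · ♟│6
5│♟ · · ♟ · · · ·│5
4│· · · ♙ · · ♙ ·│4
3│· · · · · · · ♙│3
2│♙ ♙ ♙ · ♙ ♙ · ·│2
1│♖ ♘ ♗ ♕ ♔ ♗ ♘ ♖│1
  ─────────────────
  a b c d e f g h


4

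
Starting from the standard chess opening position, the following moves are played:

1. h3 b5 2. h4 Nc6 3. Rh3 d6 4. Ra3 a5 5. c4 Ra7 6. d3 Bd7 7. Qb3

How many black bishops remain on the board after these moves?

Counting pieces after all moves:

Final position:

  a b c d e f g h
  ─────────────────
8│· · · ♛ ♚ ♝ ♞ ♜│8
7│♜ · ♟ ♝ ♟ ♟ ♟ ♟│7
6│· · ♞ ♟ · · · ·│6
5│♟ ♟ · · · · · ·│5
4│· · ♙ · · · · ♙│4
3│♖ ♕ · ♙ · · · ·│3
2│♙ ♙ · · ♙ ♙ ♙ ·│2
1│♖ ♘ ♗ · ♔ ♗ ♘ ·│1
  ─────────────────
  a b c d e f g h


2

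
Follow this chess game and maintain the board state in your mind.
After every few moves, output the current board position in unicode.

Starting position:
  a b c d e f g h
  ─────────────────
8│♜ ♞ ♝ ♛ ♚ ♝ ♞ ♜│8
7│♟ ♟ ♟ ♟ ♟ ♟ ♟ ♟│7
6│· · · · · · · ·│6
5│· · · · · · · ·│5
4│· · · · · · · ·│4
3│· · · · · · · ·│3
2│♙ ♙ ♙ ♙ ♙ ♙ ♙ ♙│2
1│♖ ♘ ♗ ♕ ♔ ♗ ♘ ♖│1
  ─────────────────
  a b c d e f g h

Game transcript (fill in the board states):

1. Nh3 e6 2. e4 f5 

  a b c d e f g h
  ─────────────────
8│♜ ♞ ♝ ♛ ♚ ♝ ♞ ♜│8
7│♟ ♟ ♟ ♟ · · ♟ ♟│7
6│· · · · ♟ · · ·│6
5│· · · · · ♟ · ·│5
4│· · · · ♙ · · ·│4
3│· · · · · · · ♘│3
2│♙ ♙ ♙ ♙ · ♙ ♙ ♙│2
1│♖ ♘ ♗ ♕ ♔ ♗ · ♖│1
  ─────────────────
  a b c d e f g h

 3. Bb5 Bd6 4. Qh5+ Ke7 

  a b c d e f g h
  ─────────────────
8│♜ ♞ ♝ ♛ · · ♞ ♜│8
7│♟ ♟ ♟ ♟ ♚ · ♟ ♟│7
6│· · · ♝ ♟ · · ·│6
5│· ♗ · · · ♟ · ♕│5
4│· · · · ♙ · · ·│4
3│· · · · · · · ♘│3
2│♙ ♙ ♙ ♙ · ♙ ♙ ♙│2
1│♖ ♘ ♗ · ♔ · · ♖│1
  ─────────────────
  a b c d e f g h

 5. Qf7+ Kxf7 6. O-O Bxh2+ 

  a b c d e f g h
  ─────────────────
8│♜ ♞ ♝ ♛ · · ♞ ♜│8
7│♟ ♟ ♟ ♟ · ♚ ♟ ♟│7
6│· · · · ♟ · · ·│6
5│· ♗ · · · ♟ · ·│5
4│· · · · ♙ · · ·│4
3│· · · · · · · ♘│3
2│♙ ♙ ♙ ♙ · ♙ ♙ ♝│2
1│♖ ♘ ♗ · · ♖ ♔ ·│1
  ─────────────────
  a b c d e f g h



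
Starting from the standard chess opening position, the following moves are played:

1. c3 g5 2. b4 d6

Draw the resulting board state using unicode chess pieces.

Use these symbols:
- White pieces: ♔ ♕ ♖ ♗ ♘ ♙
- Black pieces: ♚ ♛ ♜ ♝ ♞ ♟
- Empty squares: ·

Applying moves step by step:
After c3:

♜ ♞ ♝ ♛ ♚ ♝ ♞ ♜
♟ ♟ ♟ ♟ ♟ ♟ ♟ ♟
· · · · · · · ·
· · · · · · · ·
· · · · · · · ·
· · ♙ · · · · ·
♙ ♙ · ♙ ♙ ♙ ♙ ♙
♖ ♘ ♗ ♕ ♔ ♗ ♘ ♖


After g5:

♜ ♞ ♝ ♛ ♚ ♝ ♞ ♜
♟ ♟ ♟ ♟ ♟ ♟ · ♟
· · · · · · · ·
· · · · · · ♟ ·
· · · · · · · ·
· · ♙ · · · · ·
♙ ♙ · ♙ ♙ ♙ ♙ ♙
♖ ♘ ♗ ♕ ♔ ♗ ♘ ♖


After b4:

♜ ♞ ♝ ♛ ♚ ♝ ♞ ♜
♟ ♟ ♟ ♟ ♟ ♟ · ♟
· · · · · · · ·
· · · · · · ♟ ·
· ♙ · · · · · ·
· · ♙ · · · · ·
♙ · · ♙ ♙ ♙ ♙ ♙
♖ ♘ ♗ ♕ ♔ ♗ ♘ ♖


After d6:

♜ ♞ ♝ ♛ ♚ ♝ ♞ ♜
♟ ♟ ♟ · ♟ ♟ · ♟
· · · ♟ · · · ·
· · · · · · ♟ ·
· ♙ · · · · · ·
· · ♙ · · · · ·
♙ · · ♙ ♙ ♙ ♙ ♙
♖ ♘ ♗ ♕ ♔ ♗ ♘ ♖



  a b c d e f g h
  ─────────────────
8│♜ ♞ ♝ ♛ ♚ ♝ ♞ ♜│8
7│♟ ♟ ♟ · ♟ ♟ · ♟│7
6│· · · ♟ · · · ·│6
5│· · · · · · ♟ ·│5
4│· ♙ · · · · · ·│4
3│· · ♙ · · · · ·│3
2│♙ · · ♙ ♙ ♙ ♙ ♙│2
1│♖ ♘ ♗ ♕ ♔ ♗ ♘ ♖│1
  ─────────────────
  a b c d e f g h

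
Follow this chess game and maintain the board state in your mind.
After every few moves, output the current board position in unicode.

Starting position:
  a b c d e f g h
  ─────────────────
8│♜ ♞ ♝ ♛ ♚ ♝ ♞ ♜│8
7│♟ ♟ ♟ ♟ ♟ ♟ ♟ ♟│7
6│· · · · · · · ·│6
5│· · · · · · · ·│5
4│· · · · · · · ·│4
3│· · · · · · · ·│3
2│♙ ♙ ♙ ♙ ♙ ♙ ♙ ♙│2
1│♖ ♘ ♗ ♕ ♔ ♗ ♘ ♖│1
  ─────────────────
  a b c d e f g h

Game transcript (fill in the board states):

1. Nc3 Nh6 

  a b c d e f g h
  ─────────────────
8│♜ ♞ ♝ ♛ ♚ ♝ · ♜│8
7│♟ ♟ ♟ ♟ ♟ ♟ ♟ ♟│7
6│· · · · · · · ♞│6
5│· · · · · · · ·│5
4│· · · · · · · ·│4
3│· · ♘ · · · · ·│3
2│♙ ♙ ♙ ♙ ♙ ♙ ♙ ♙│2
1│♖ · ♗ ♕ ♔ ♗ ♘ ♖│1
  ─────────────────
  a b c d e f g h

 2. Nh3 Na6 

  a b c d e f g h
  ─────────────────
8│♜ · ♝ ♛ ♚ ♝ · ♜│8
7│♟ ♟ ♟ ♟ ♟ ♟ ♟ ♟│7
6│♞ · · · · · · ♞│6
5│· · · · · · · ·│5
4│· · · · · · · ·│4
3│· · ♘ · · · · ♘│3
2│♙ ♙ ♙ ♙ ♙ ♙ ♙ ♙│2
1│♖ · ♗ ♕ ♔ ♗ · ♖│1
  ─────────────────
  a b c d e f g h

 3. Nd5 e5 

  a b c d e f g h
  ─────────────────
8│♜ · ♝ ♛ ♚ ♝ · ♜│8
7│♟ ♟ ♟ ♟ · ♟ ♟ ♟│7
6│♞ · · · · · · ♞│6
5│· · · ♘ ♟ · · ·│5
4│· · · · · · · ·│4
3│· · · · · · · ♘│3
2│♙ ♙ ♙ ♙ ♙ ♙ ♙ ♙│2
1│♖ · ♗ ♕ ♔ ♗ · ♖│1
  ─────────────────
  a b c d e f g h

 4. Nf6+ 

  a b c d e f g h
  ─────────────────
8│♜ · ♝ ♛ ♚ ♝ · ♜│8
7│♟ ♟ ♟ ♟ · ♟ ♟ ♟│7
6│♞ · · · · ♘ · ♞│6
5│· · · · ♟ · · ·│5
4│· · · · · · · ·│4
3│· · · · · · · ♘│3
2│♙ ♙ ♙ ♙ ♙ ♙ ♙ ♙│2
1│♖ · ♗ ♕ ♔ ♗ · ♖│1
  ─────────────────
  a b c d e f g h


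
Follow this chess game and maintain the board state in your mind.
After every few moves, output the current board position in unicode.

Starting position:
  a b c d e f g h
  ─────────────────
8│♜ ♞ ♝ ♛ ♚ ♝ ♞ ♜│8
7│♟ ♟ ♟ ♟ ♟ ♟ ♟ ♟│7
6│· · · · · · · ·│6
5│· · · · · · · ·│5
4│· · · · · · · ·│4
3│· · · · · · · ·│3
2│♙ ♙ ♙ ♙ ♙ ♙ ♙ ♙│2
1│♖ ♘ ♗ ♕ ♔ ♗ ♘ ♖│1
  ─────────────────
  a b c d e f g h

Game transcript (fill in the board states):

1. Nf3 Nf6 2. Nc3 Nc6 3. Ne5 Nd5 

  a b c d e f g h
  ─────────────────
8│♜ · ♝ ♛ ♚ ♝ · ♜│8
7│♟ ♟ ♟ ♟ ♟ ♟ ♟ ♟│7
6│· · ♞ · · · · ·│6
5│· · · ♞ ♘ · · ·│5
4│· · · · · · · ·│4
3│· · ♘ · · · · ·│3
2│♙ ♙ ♙ ♙ ♙ ♙ ♙ ♙│2
1│♖ · ♗ ♕ ♔ ♗ · ♖│1
  ─────────────────
  a b c d e f g h

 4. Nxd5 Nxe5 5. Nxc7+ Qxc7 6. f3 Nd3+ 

  a b c d e f g h
  ─────────────────
8│♜ · ♝ · ♚ ♝ · ♜│8
7│♟ ♟ ♛ ♟ ♟ ♟ ♟ ♟│7
6│· · · · · · · ·│6
5│· · · · · · · ·│5
4│· · · · · · · ·│4
3│· · · ♞ · ♙ · ·│3
2│♙ ♙ ♙ ♙ ♙ · ♙ ♙│2
1│♖ · ♗ ♕ ♔ ♗ · ♖│1
  ─────────────────
  a b c d e f g h

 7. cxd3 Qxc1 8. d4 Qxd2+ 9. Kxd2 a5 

  a b c d e f g h
  ─────────────────
8│♜ · ♝ · ♚ ♝ · ♜│8
7│· ♟ · ♟ ♟ ♟ ♟ ♟│7
6│· · · · · · · ·│6
5│♟ · · · · · · ·│5
4│· · · ♙ · · · ·│4
3│· · · · · ♙ · ·│3
2│♙ ♙ · ♔ ♙ · ♙ ♙│2
1│♖ · · ♕ · ♗ · ♖│1
  ─────────────────
  a b c d e f g h

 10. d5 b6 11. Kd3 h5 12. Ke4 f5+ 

  a b c d e f g h
  ─────────────────
8│♜ · ♝ · ♚ ♝ · ♜│8
7│· · · ♟ ♟ · ♟ ·│7
6│· ♟ · · · · · ·│6
5│♟ · · ♙ · ♟ · ♟│5
4│· · · · ♔ · · ·│4
3│· · · · · ♙ · ·│3
2│♙ ♙ · · ♙ · ♙ ♙│2
1│♖ · · ♕ · ♗ · ♖│1
  ─────────────────
  a b c d e f g h



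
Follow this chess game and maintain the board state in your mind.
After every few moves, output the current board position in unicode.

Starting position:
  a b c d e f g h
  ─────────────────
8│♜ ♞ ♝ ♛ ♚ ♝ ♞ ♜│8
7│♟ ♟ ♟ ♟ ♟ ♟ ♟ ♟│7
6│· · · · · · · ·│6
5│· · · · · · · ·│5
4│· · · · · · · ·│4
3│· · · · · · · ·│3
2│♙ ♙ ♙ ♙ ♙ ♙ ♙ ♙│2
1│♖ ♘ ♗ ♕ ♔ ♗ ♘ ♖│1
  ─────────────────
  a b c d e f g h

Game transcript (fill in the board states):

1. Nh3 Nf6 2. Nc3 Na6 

  a b c d e f g h
  ─────────────────
8│♜ · ♝ ♛ ♚ ♝ · ♜│8
7│♟ ♟ ♟ ♟ ♟ ♟ ♟ ♟│7
6│♞ · · · · ♞ · ·│6
5│· · · · · · · ·│5
4│· · · · · · · ·│4
3│· · ♘ · · · · ♘│3
2│♙ ♙ ♙ ♙ ♙ ♙ ♙ ♙│2
1│♖ · ♗ ♕ ♔ ♗ · ♖│1
  ─────────────────
  a b c d e f g h

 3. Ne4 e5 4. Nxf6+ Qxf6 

  a b c d e f g h
  ─────────────────
8│♜ · ♝ · ♚ ♝ · ♜│8
7│♟ ♟ ♟ ♟ · ♟ ♟ ♟│7
6│♞ · · · · ♛ · ·│6
5│· · · · ♟ · · ·│5
4│· · · · · · · ·│4
3│· · · · · · · ♘│3
2│♙ ♙ ♙ ♙ ♙ ♙ ♙ ♙│2
1│♖ · ♗ ♕ ♔ ♗ · ♖│1
  ─────────────────
  a b c d e f g h

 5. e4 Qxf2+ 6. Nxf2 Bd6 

  a b c d e f g h
  ─────────────────
8│♜ · ♝ · ♚ · · ♜│8
7│♟ ♟ ♟ ♟ · ♟ ♟ ♟│7
6│♞ · · ♝ · · · ·│6
5│· · · · ♟ · · ·│5
4│· · · · ♙ · · ·│4
3│· · · · · · · ·│3
2│♙ ♙ ♙ ♙ · ♘ ♙ ♙│2
1│♖ · ♗ ♕ ♔ ♗ · ♖│1
  ─────────────────
  a b c d e f g h

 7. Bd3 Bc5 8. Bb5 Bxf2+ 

  a b c d e f g h
  ─────────────────
8│♜ · ♝ · ♚ · · ♜│8
7│♟ ♟ ♟ ♟ · ♟ ♟ ♟│7
6│♞ · · · · · · ·│6
5│· ♗ · · ♟ · · ·│5
4│· · · · ♙ · · ·│4
3│· · · · · · · ·│3
2│♙ ♙ ♙ ♙ · ♝ ♙ ♙│2
1│♖ · ♗ ♕ ♔ · · ♖│1
  ─────────────────
  a b c d e f g h

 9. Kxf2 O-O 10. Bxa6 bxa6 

  a b c d e f g h
  ─────────────────
8│♜ · ♝ · · ♜ ♚ ·│8
7│♟ · ♟ ♟ · ♟ ♟ ♟│7
6│♟ · · · · · · ·│6
5│· · · · ♟ · · ·│5
4│· · · · ♙ · · ·│4
3│· · · · · · · ·│3
2│♙ ♙ ♙ ♙ · ♔ ♙ ♙│2
1│♖ · ♗ ♕ · · · ♖│1
  ─────────────────
  a b c d e f g h



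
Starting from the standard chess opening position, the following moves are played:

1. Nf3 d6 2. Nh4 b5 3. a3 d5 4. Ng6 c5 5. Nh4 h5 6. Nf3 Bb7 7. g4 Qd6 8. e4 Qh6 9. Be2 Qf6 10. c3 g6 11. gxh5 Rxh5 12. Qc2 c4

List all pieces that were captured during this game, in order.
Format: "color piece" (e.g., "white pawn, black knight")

Tracking captures:
  gxh5: captured black pawn
  Rxh5: captured white pawn

black pawn, white pawn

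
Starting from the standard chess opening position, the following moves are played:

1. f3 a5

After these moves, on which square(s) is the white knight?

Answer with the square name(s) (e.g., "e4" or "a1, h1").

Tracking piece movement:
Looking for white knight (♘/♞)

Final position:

  a b c d e f g h
  ─────────────────
8│♜ ♞ ♝ ♛ ♚ ♝ ♞ ♜│8
7│· ♟ ♟ ♟ ♟ ♟ ♟ ♟│7
6│· · · · · · · ·│6
5│♟ · · · · · · ·│5
4│· · · · · · · ·│4
3│· · · · · ♙ · ·│3
2│♙ ♙ ♙ ♙ ♙ · ♙ ♙│2
1│♖ ♘ ♗ ♕ ♔ ♗ ♘ ♖│1
  ─────────────────
  a b c d e f g h


b1, g1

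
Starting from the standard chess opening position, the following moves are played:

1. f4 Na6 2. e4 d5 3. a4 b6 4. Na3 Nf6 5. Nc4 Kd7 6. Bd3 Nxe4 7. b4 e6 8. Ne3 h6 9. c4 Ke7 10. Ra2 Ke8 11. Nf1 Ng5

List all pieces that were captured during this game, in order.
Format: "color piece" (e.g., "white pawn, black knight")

Tracking captures:
  Nxe4: captured white pawn

white pawn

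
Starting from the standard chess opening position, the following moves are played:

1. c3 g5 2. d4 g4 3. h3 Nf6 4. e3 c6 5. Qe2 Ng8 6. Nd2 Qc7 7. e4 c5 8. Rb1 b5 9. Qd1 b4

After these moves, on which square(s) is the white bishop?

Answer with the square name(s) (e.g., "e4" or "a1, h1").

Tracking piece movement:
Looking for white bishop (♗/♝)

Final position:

  a b c d e f g h
  ─────────────────
8│♜ ♞ ♝ · ♚ ♝ ♞ ♜│8
7│♟ · ♛ ♟ ♟ ♟ · ♟│7
6│· · · · · · · ·│6
5│· · ♟ · · · · ·│5
4│· ♟ · ♙ ♙ · ♟ ·│4
3│· · ♙ · · · · ♙│3
2│♙ ♙ · ♘ · ♙ ♙ ·│2
1│· ♖ ♗ ♕ ♔ ♗ ♘ ♖│1
  ─────────────────
  a b c d e f g h


c1, f1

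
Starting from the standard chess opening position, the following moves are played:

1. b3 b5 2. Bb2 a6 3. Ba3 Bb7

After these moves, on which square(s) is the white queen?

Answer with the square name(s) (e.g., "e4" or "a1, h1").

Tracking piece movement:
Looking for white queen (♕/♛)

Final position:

  a b c d e f g h
  ─────────────────
8│♜ ♞ · ♛ ♚ ♝ ♞ ♜│8
7│· ♝ ♟ ♟ ♟ ♟ ♟ ♟│7
6│♟ · · · · · · ·│6
5│· ♟ · · · · · ·│5
4│· · · · · · · ·│4
3│♗ ♙ · · · · · ·│3
2│♙ · ♙ ♙ ♙ ♙ ♙ ♙│2
1│♖ ♘ · ♕ ♔ ♗ ♘ ♖│1
  ─────────────────
  a b c d e f g h


d1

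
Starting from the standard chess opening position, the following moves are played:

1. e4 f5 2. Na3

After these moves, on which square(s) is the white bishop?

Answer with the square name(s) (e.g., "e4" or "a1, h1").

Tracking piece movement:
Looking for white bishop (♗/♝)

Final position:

  a b c d e f g h
  ─────────────────
8│♜ ♞ ♝ ♛ ♚ ♝ ♞ ♜│8
7│♟ ♟ ♟ ♟ ♟ · ♟ ♟│7
6│· · · · · · · ·│6
5│· · · · · ♟ · ·│5
4│· · · · ♙ · · ·│4
3│♘ · · · · · · ·│3
2│♙ ♙ ♙ ♙ · ♙ ♙ ♙│2
1│♖ · ♗ ♕ ♔ ♗ ♘ ♖│1
  ─────────────────
  a b c d e f g h


c1, f1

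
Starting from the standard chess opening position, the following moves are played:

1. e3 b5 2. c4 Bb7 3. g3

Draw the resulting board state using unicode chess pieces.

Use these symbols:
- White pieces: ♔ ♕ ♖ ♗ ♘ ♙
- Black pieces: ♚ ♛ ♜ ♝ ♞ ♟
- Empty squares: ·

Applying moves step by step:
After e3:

♜ ♞ ♝ ♛ ♚ ♝ ♞ ♜
♟ ♟ ♟ ♟ ♟ ♟ ♟ ♟
· · · · · · · ·
· · · · · · · ·
· · · · · · · ·
· · · · ♙ · · ·
♙ ♙ ♙ ♙ · ♙ ♙ ♙
♖ ♘ ♗ ♕ ♔ ♗ ♘ ♖


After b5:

♜ ♞ ♝ ♛ ♚ ♝ ♞ ♜
♟ · ♟ ♟ ♟ ♟ ♟ ♟
· · · · · · · ·
· ♟ · · · · · ·
· · · · · · · ·
· · · · ♙ · · ·
♙ ♙ ♙ ♙ · ♙ ♙ ♙
♖ ♘ ♗ ♕ ♔ ♗ ♘ ♖


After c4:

♜ ♞ ♝ ♛ ♚ ♝ ♞ ♜
♟ · ♟ ♟ ♟ ♟ ♟ ♟
· · · · · · · ·
· ♟ · · · · · ·
· · ♙ · · · · ·
· · · · ♙ · · ·
♙ ♙ · ♙ · ♙ ♙ ♙
♖ ♘ ♗ ♕ ♔ ♗ ♘ ♖


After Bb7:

♜ ♞ · ♛ ♚ ♝ ♞ ♜
♟ ♝ ♟ ♟ ♟ ♟ ♟ ♟
· · · · · · · ·
· ♟ · · · · · ·
· · ♙ · · · · ·
· · · · ♙ · · ·
♙ ♙ · ♙ · ♙ ♙ ♙
♖ ♘ ♗ ♕ ♔ ♗ ♘ ♖


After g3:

♜ ♞ · ♛ ♚ ♝ ♞ ♜
♟ ♝ ♟ ♟ ♟ ♟ ♟ ♟
· · · · · · · ·
· ♟ · · · · · ·
· · ♙ · · · · ·
· · · · ♙ · ♙ ·
♙ ♙ · ♙ · ♙ · ♙
♖ ♘ ♗ ♕ ♔ ♗ ♘ ♖



  a b c d e f g h
  ─────────────────
8│♜ ♞ · ♛ ♚ ♝ ♞ ♜│8
7│♟ ♝ ♟ ♟ ♟ ♟ ♟ ♟│7
6│· · · · · · · ·│6
5│· ♟ · · · · · ·│5
4│· · ♙ · · · · ·│4
3│· · · · ♙ · ♙ ·│3
2│♙ ♙ · ♙ · ♙ · ♙│2
1│♖ ♘ ♗ ♕ ♔ ♗ ♘ ♖│1
  ─────────────────
  a b c d e f g h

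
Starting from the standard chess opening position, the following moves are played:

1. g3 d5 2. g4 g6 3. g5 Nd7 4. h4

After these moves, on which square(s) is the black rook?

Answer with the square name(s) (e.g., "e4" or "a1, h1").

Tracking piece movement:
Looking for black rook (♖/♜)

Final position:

  a b c d e f g h
  ─────────────────
8│♜ · ♝ ♛ ♚ ♝ ♞ ♜│8
7│♟ ♟ ♟ ♞ ♟ ♟ · ♟│7
6│· · · · · · ♟ ·│6
5│· · · ♟ · · ♙ ·│5
4│· · · · · · · ♙│4
3│· · · · · · · ·│3
2│♙ ♙ ♙ ♙ ♙ ♙ · ·│2
1│♖ ♘ ♗ ♕ ♔ ♗ ♘ ♖│1
  ─────────────────
  a b c d e f g h


a8, h8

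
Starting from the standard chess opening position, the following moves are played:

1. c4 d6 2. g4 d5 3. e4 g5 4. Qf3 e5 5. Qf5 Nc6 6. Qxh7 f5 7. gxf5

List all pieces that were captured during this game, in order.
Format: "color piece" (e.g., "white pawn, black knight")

Tracking captures:
  Qxh7: captured black pawn
  gxf5: captured black pawn

black pawn, black pawn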